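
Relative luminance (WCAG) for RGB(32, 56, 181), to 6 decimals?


Linearize each channel (sRGB transfer function): c = v/255; c_lin = c/12.92 if c ≤ 0.04045, else ((c+0.055)/1.055)^2.4
  R: 32/255 ≈ 0.125490 > 0.04045 → ((0.125490+0.055)/1.055)^2.4 ≈ 0.014444
  G: 56/255 ≈ 0.219608 > 0.04045 → ((0.219608+0.055)/1.055)^2.4 ≈ 0.039546
  B: 181/255 ≈ 0.709804 > 0.04045 → ((0.709804+0.055)/1.055)^2.4 ≈ 0.462077
R_lin = 0.014444, G_lin = 0.039546, B_lin = 0.462077
L = 0.2126×R + 0.7152×G + 0.0722×B
L = 0.2126×0.014444 + 0.7152×0.039546 + 0.0722×0.462077
L ≈ 0.064716


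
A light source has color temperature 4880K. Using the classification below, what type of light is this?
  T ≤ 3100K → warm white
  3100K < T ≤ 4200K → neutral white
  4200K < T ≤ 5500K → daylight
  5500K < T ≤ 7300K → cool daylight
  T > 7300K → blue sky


Temperature: 4880K
4200K < 4880K ≤ 5500K → daylight
Classification: daylight


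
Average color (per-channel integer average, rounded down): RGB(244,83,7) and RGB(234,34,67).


Midpoint: each channel = ⌊(C₁+C₂)/2⌋
R: ⌊(244+234)/2⌋ = 239
G: ⌊(83+34)/2⌋ = 58
B: ⌊(7+67)/2⌋ = 37
= RGB(239, 58, 37)


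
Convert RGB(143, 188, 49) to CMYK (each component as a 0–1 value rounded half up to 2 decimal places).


R'=143/255≈0.5608, G'=188/255≈0.7373, B'=49/255≈0.1922
K = 1 - max(R',G',B') = 1 - 188/255 = 67/255 = 0.26274… → 0.26
(1-R'-K)/(1-K) simplifies to (max-R)/max with max = 188:
C = (188-143)/188 = 45/188 = 0.23936… → 0.24
M = (188-188)/188 = 0/188 = 0 → 0.00
Y = (188-49)/188 = 139/188 = 0.73936… → 0.74
= CMYK(0.24, 0.00, 0.74, 0.26)


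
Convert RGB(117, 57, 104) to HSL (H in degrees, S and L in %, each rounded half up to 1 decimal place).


Normalize: R'=117/255≈0.4588, G'=57/255≈0.2235, B'=104/255≈0.4078
Max=117/255, Min=57/255, Δ=Max-Min=60/255
L = (Max+Min)/2 = (117+57)/510 = 174/510 = 0.34117… → L = 34.1%
L ≤ 0.5 → S = Δ/(Max+Min) = 60/(117+57) = 60/174 = 0.34482… → S = 34.5%
(the 1/255 factors cancel in S and H, so raw channel differences can be used)
Max is R' → H = 60 × (((G-B)/Δ) mod 6) = 60 × (((57-104)/60) mod 6)
  (-47)/60 = -0.7833…; negative, so add 6 → 5.2166…
  H = 60 × 5.2166… = 313° → H = 313.0°
= HSL(313.0°, 34.5%, 34.1%)


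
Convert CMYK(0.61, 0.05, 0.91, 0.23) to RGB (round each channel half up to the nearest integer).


R = 255 × (1-C) × (1-K) = 255 × 0.39 × 0.77 = 76.5765 → 77
G = 255 × (1-M) × (1-K) = 255 × 0.95 × 0.77 = 186.5325 → 187
B = 255 × (1-Y) × (1-K) = 255 × 0.09 × 0.77 = 17.6715 → 18
= RGB(77, 187, 18)


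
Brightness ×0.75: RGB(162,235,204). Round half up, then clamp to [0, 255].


Multiply each channel by 0.75, round half up, clamp to [0, 255]
R: 162×0.75 = 121.5 → round → 122
G: 235×0.75 = 176.25 → round → 176
B: 204×0.75 = 153
= RGB(122, 176, 153)


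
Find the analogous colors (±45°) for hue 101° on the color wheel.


Base hue: 101°
Left analog: (101 - 45) mod 360 = 56°
Right analog: (101 + 45) mod 360 = 146°
Analogous hues = 56° and 146°


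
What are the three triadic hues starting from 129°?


Triadic: equally spaced at 120° intervals
H1 = 129°
H2 = (129 + 120) mod 360 = 249°
H3 = (129 + 240) mod 360 = 9°
Triadic = 129°, 249°, 9°


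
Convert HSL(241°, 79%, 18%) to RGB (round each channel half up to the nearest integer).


H=241°, S=0.79, L=0.18
C = (1-|2L-1|)×S = (1-|-0.64|)×0.79 = 0.2844
H' = H/60 = 241/60 ≈ 4.0167; X = C×(1-|H' mod 2 - 1|) = 0.00474
m = L - C/2 = 0.18 - 0.1422 = 0.0378
Sector ⌊H'⌋ = 4 → (R',G',B') = (0.00474, 0.0, 0.2844)
RGB = ((R'+m)×255, (G'+m)×255, (B'+m)×255) = (10.8477, 9.639, 82.161)
Round half up → RGB(11, 10, 82)


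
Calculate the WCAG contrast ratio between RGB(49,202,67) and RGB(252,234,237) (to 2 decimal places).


Linearize each sRGB channel c=v/255: c/12.92 if c ≤ 0.04045 else ((c+0.055)/1.055)^2.4
L = 0.2126×R_lin + 0.7152×G_lin + 0.0722×B_lin
Color 1 (49,202,67):
  R=49: 49/255≈0.1922 > 0.04045 → ((0.1922+0.055)/1.055)^2.4 ≈ 0.03071
  G=202: 202/255≈0.7922 > 0.04045 → ((0.7922+0.055)/1.055)^2.4 ≈ 0.59062
  B=67: 67/255≈0.2627 > 0.04045 → ((0.2627+0.055)/1.055)^2.4 ≈ 0.05613
  L1 = 0.2126×0.03071 + 0.7152×0.59062 + 0.0722×0.05613 ≈ 0.43299
Color 2 (252,234,237):
  R=252: 252/255≈0.9882 > 0.04045 → ((0.9882+0.055)/1.055)^2.4 ≈ 0.97345
  G=234: 234/255≈0.9176 > 0.04045 → ((0.9176+0.055)/1.055)^2.4 ≈ 0.82279
  B=237: 237/255≈0.9294 > 0.04045 → ((0.9294+0.055)/1.055)^2.4 ≈ 0.84687
  L2 = 0.2126×0.97345 + 0.7152×0.82279 + 0.0722×0.84687 ≈ 0.85656
Lighter = 0.85656, Darker = 0.43299
Ratio = (L_lighter + 0.05) / (L_darker + 0.05)
Ratio = (0.85656 + 0.05) / (0.43299 + 0.05) = 0.90656 / 0.48299 ≈ 1.8770
Ratio ≈ 1.88:1


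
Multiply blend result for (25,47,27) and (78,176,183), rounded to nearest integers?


Multiply: C = A×B/255, rounded to nearest integer
R: 25×78/255 = 1950/255 ≈ 7.647 → 8
G: 47×176/255 = 8272/255 ≈ 32.439 → 32
B: 27×183/255 = 4941/255 ≈ 19.376 → 19
= RGB(8, 32, 19)


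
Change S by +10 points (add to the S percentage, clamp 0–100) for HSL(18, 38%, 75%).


Original S = 38%
Adjustment = +10 percentage points
New S = 38 + (10) = 48
Clamp to [0, 100] → 48
= HSL(18°, 48%, 75%)


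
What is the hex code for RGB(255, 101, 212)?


R = 255 → FF (hex)
G = 101 → 65 (hex)
B = 212 → D4 (hex)
Hex = #FF65D4


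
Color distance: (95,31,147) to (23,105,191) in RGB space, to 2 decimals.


d = √[(R₁-R₂)² + (G₁-G₂)² + (B₁-B₂)²]
d = √[(95-23)² + (31-105)² + (147-191)²]
d = √[5184 + 5476 + 1936]
d = √12596
d ≈ 112.23


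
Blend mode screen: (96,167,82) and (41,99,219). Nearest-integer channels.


Screen: C = 255 - (255-A)×(255-B)/255, rounded to nearest integer
R: 255 - (255-96)×(255-41)/255 = 255 - 34026/255 ≈ 255 - 133.435 = 121.565 → 122
G: 255 - (255-167)×(255-99)/255 = 255 - 13728/255 ≈ 255 - 53.835 = 201.165 → 201
B: 255 - (255-82)×(255-219)/255 = 255 - 6228/255 ≈ 255 - 24.424 = 230.576 → 231
= RGB(122, 201, 231)


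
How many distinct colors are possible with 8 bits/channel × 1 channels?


Total bits = 8 bits/channel × 1 channels = 8 bits
Distinct colors = 2^8
= 256 colors


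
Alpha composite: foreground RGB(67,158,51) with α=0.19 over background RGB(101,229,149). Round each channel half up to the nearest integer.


C = α×F + (1-α)×B, with 1-α = 0.81
R: 0.19×67 + 0.81×101 = 12.73 + 81.81 = 94.54 → 95
G: 0.19×158 + 0.81×229 = 30.02 + 185.49 = 215.51 → 216
B: 0.19×51 + 0.81×149 = 9.69 + 120.69 = 130.38 → 130
= RGB(95, 216, 130)


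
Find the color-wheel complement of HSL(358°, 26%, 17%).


Complement = opposite side of color wheel = hue + 180°
H' = (358 + 180) mod 360 = 178°
S and L unchanged.
= HSL(178°, 26%, 17%)


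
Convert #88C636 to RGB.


88 → 136 (R)
C6 → 198 (G)
36 → 54 (B)
= RGB(136, 198, 54)


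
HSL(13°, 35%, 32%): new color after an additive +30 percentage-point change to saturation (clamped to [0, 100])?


Original S = 35%
Adjustment = +30 percentage points
New S = 35 + (30) = 65
Clamp to [0, 100] → 65
= HSL(13°, 65%, 32%)


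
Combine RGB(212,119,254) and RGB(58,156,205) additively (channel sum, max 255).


Additive: each channel = min(255, C₁+C₂)
R: 212+58 = 270 → 255
G: 119+156 = 275 → 255
B: 254+205 = 459 → 255
= RGB(255, 255, 255)


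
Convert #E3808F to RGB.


E3 → 227 (R)
80 → 128 (G)
8F → 143 (B)
= RGB(227, 128, 143)


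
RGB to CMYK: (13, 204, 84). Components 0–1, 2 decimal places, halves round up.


R'=13/255≈0.0510, G'=204/255≈0.8000, B'=84/255≈0.3294
K = 1 - max(R',G',B') = 1 - 204/255 = 51/255 = 0.2 → 0.20
(1-R'-K)/(1-K) simplifies to (max-R)/max with max = 204:
C = (204-13)/204 = 191/204 = 0.93627… → 0.94
M = (204-204)/204 = 0/204 = 0 → 0.00
Y = (204-84)/204 = 120/204 = 0.58823… → 0.59
= CMYK(0.94, 0.00, 0.59, 0.20)


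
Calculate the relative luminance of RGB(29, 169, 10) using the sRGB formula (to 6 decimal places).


Linearize each channel (sRGB transfer function): c = v/255; c_lin = c/12.92 if c ≤ 0.04045, else ((c+0.055)/1.055)^2.4
  R: 29/255 ≈ 0.113725 > 0.04045 → ((0.113725+0.055)/1.055)^2.4 ≈ 0.012286
  G: 169/255 ≈ 0.662745 > 0.04045 → ((0.662745+0.055)/1.055)^2.4 ≈ 0.396755
  B: 10/255 ≈ 0.039216 ≤ 0.04045 → 0.039216/12.92 ≈ 0.003035
R_lin = 0.012286, G_lin = 0.396755, B_lin = 0.003035
L = 0.2126×R + 0.7152×G + 0.0722×B
L = 0.2126×0.012286 + 0.7152×0.396755 + 0.0722×0.003035
L ≈ 0.286591


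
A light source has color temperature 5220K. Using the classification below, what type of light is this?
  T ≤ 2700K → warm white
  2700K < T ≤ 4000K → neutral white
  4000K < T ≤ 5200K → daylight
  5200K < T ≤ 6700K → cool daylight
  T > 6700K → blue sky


Temperature: 5220K
5200K < 5220K ≤ 6700K → cool daylight
Classification: cool daylight


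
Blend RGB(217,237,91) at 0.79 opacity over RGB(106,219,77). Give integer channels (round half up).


C = α×F + (1-α)×B, with 1-α = 0.21
R: 0.79×217 + 0.21×106 = 171.43 + 22.26 = 193.69 → 194
G: 0.79×237 + 0.21×219 = 187.23 + 45.99 = 233.22 → 233
B: 0.79×91 + 0.21×77 = 71.89 + 16.17 = 88.06 → 88
= RGB(194, 233, 88)


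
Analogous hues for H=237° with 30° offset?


Base hue: 237°
Left analog: (237 - 30) mod 360 = 207°
Right analog: (237 + 30) mod 360 = 267°
Analogous hues = 207° and 267°


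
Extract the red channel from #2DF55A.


Color: #2DF55A
R = 2D = 45
G = F5 = 245
B = 5A = 90
Red = 45


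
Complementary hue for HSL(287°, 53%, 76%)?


Complement = opposite side of color wheel = hue + 180°
H' = (287 + 180) mod 360 = 107°
S and L unchanged.
= HSL(107°, 53%, 76%)


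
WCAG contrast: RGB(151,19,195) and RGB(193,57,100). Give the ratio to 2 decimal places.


Linearize each sRGB channel c=v/255: c/12.92 if c ≤ 0.04045 else ((c+0.055)/1.055)^2.4
L = 0.2126×R_lin + 0.7152×G_lin + 0.0722×B_lin
Color 1 (151,19,195):
  R=151: 151/255≈0.5922 > 0.04045 → ((0.5922+0.055)/1.055)^2.4 ≈ 0.30947
  G=19: 19/255≈0.0745 > 0.04045 → ((0.0745+0.055)/1.055)^2.4 ≈ 0.00651
  B=195: 195/255≈0.7647 > 0.04045 → ((0.7647+0.055)/1.055)^2.4 ≈ 0.54572
  L1 = 0.2126×0.30947 + 0.7152×0.00651 + 0.0722×0.54572 ≈ 0.10985
Color 2 (193,57,100):
  R=193: 193/255≈0.7569 > 0.04045 → ((0.7569+0.055)/1.055)^2.4 ≈ 0.53328
  G=57: 57/255≈0.2235 > 0.04045 → ((0.2235+0.055)/1.055)^2.4 ≈ 0.04092
  B=100: 100/255≈0.3922 > 0.04045 → ((0.3922+0.055)/1.055)^2.4 ≈ 0.12744
  L2 = 0.2126×0.53328 + 0.7152×0.04092 + 0.0722×0.12744 ≈ 0.15184
Lighter = 0.15184, Darker = 0.10985
Ratio = (L_lighter + 0.05) / (L_darker + 0.05)
Ratio = (0.15184 + 0.05) / (0.10985 + 0.05) = 0.20184 / 0.15985 ≈ 1.2627
Ratio ≈ 1.26:1


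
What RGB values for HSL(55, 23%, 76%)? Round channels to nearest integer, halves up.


H=55°, S=0.23, L=0.76
C = (1-|2L-1|)×S = (1-|0.52|)×0.23 = 0.1104
H' = H/60 = 55/60 ≈ 0.9167; X = C×(1-|H' mod 2 - 1|) = 0.1012
m = L - C/2 = 0.76 - 0.0552 = 0.7048
Sector ⌊H'⌋ = 0 → (R',G',B') = (0.1104, 0.1012, 0.0)
RGB = ((R'+m)×255, (G'+m)×255, (B'+m)×255) = (207.876, 205.53, 179.724)
Round half up → RGB(208, 206, 180)


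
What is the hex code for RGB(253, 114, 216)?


R = 253 → FD (hex)
G = 114 → 72 (hex)
B = 216 → D8 (hex)
Hex = #FD72D8


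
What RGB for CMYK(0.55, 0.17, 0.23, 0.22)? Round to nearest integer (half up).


R = 255 × (1-C) × (1-K) = 255 × 0.45 × 0.78 = 89.505 → 90
G = 255 × (1-M) × (1-K) = 255 × 0.83 × 0.78 = 165.087 → 165
B = 255 × (1-Y) × (1-K) = 255 × 0.77 × 0.78 = 153.153 → 153
= RGB(90, 165, 153)


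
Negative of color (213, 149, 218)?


Invert: (255-R, 255-G, 255-B)
R: 255-213 = 42
G: 255-149 = 106
B: 255-218 = 37
= RGB(42, 106, 37)


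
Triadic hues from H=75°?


Triadic: equally spaced at 120° intervals
H1 = 75°
H2 = (75 + 120) mod 360 = 195°
H3 = (75 + 240) mod 360 = 315°
Triadic = 75°, 195°, 315°


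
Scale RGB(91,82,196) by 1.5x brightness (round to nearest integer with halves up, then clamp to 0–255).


Multiply each channel by 1.5, round half up, clamp to [0, 255]
R: 91×1.5 = 136.5 → round → 137
G: 82×1.5 = 123
B: 196×1.5 = 294 → clamp → 255
= RGB(137, 123, 255)


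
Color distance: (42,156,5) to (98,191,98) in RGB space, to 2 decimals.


d = √[(R₁-R₂)² + (G₁-G₂)² + (B₁-B₂)²]
d = √[(42-98)² + (156-191)² + (5-98)²]
d = √[3136 + 1225 + 8649]
d = √13010
d ≈ 114.06


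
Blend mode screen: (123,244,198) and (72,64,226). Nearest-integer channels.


Screen: C = 255 - (255-A)×(255-B)/255, rounded to nearest integer
R: 255 - (255-123)×(255-72)/255 = 255 - 24156/255 ≈ 255 - 94.729 = 160.271 → 160
G: 255 - (255-244)×(255-64)/255 = 255 - 2101/255 ≈ 255 - 8.239 = 246.761 → 247
B: 255 - (255-198)×(255-226)/255 = 255 - 1653/255 ≈ 255 - 6.482 = 248.518 → 249
= RGB(160, 247, 249)


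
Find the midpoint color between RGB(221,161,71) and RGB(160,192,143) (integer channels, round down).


Midpoint: each channel = ⌊(C₁+C₂)/2⌋
R: ⌊(221+160)/2⌋ = 190
G: ⌊(161+192)/2⌋ = 176
B: ⌊(71+143)/2⌋ = 107
= RGB(190, 176, 107)


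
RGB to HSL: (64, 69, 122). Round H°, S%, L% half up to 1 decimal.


Normalize: R'=64/255≈0.2510, G'=69/255≈0.2706, B'=122/255≈0.4784
Max=122/255, Min=64/255, Δ=Max-Min=58/255
L = (Max+Min)/2 = (122+64)/510 = 186/510 = 0.36470… → L = 36.5%
L ≤ 0.5 → S = Δ/(Max+Min) = 58/(122+64) = 58/186 = 0.31182… → S = 31.2%
(the 1/255 factors cancel in S and H, so raw channel differences can be used)
Max is B' → H = 60 × ((R-G)/Δ + 4) = 60 × ((64-69)/58 + 4)
  -5/58 + 4 = -0.0862… + 4 = 3.9137…
  H = 60 × 3.9137… = 234.827…° → H = 234.8°
= HSL(234.8°, 31.2%, 36.5%)


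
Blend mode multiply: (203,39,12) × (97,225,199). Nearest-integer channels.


Multiply: C = A×B/255, rounded to nearest integer
R: 203×97/255 = 19691/255 ≈ 77.220 → 77
G: 39×225/255 = 8775/255 ≈ 34.412 → 34
B: 12×199/255 = 2388/255 ≈ 9.365 → 9
= RGB(77, 34, 9)


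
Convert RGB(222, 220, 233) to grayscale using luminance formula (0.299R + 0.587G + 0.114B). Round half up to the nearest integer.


Gray = 0.299×R + 0.587×G + 0.114×B
Gray = 0.299×222 + 0.587×220 + 0.114×233
Gray = 66.378 + 129.140 + 26.562
Gray = 222.080 → round half up → 222
Gray = 222


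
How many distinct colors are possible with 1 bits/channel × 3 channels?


Total bits = 1 bits/channel × 3 channels = 3 bits
Distinct colors = 2^3
= 8 colors


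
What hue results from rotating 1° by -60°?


New hue = (H + rotation) mod 360
New hue = (1 -60) mod 360
= -59 mod 360
= 301°


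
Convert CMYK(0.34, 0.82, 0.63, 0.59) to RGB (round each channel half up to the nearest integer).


R = 255 × (1-C) × (1-K) = 255 × 0.66 × 0.41 = 69.003 → 69
G = 255 × (1-M) × (1-K) = 255 × 0.18 × 0.41 = 18.819 → 19
B = 255 × (1-Y) × (1-K) = 255 × 0.37 × 0.41 = 38.6835 → 39
= RGB(69, 19, 39)


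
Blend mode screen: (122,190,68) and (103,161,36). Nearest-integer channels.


Screen: C = 255 - (255-A)×(255-B)/255, rounded to nearest integer
R: 255 - (255-122)×(255-103)/255 = 255 - 20216/255 ≈ 255 - 79.278 = 175.722 → 176
G: 255 - (255-190)×(255-161)/255 = 255 - 6110/255 ≈ 255 - 23.961 = 231.039 → 231
B: 255 - (255-68)×(255-36)/255 = 255 - 40953/255 ≈ 255 - 160.600 = 94.400 → 94
= RGB(176, 231, 94)


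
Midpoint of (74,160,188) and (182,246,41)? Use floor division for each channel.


Midpoint: each channel = ⌊(C₁+C₂)/2⌋
R: ⌊(74+182)/2⌋ = 128
G: ⌊(160+246)/2⌋ = 203
B: ⌊(188+41)/2⌋ = 114
= RGB(128, 203, 114)


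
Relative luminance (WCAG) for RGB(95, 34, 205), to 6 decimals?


Linearize each channel (sRGB transfer function): c = v/255; c_lin = c/12.92 if c ≤ 0.04045, else ((c+0.055)/1.055)^2.4
  R: 95/255 ≈ 0.372549 > 0.04045 → ((0.372549+0.055)/1.055)^2.4 ≈ 0.114435
  G: 34/255 ≈ 0.133333 > 0.04045 → ((0.133333+0.055)/1.055)^2.4 ≈ 0.015996
  B: 205/255 ≈ 0.803922 > 0.04045 → ((0.803922+0.055)/1.055)^2.4 ≈ 0.610496
R_lin = 0.114435, G_lin = 0.015996, B_lin = 0.610496
L = 0.2126×R + 0.7152×G + 0.0722×B
L = 0.2126×0.114435 + 0.7152×0.015996 + 0.0722×0.610496
L ≈ 0.079847


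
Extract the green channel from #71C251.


Color: #71C251
R = 71 = 113
G = C2 = 194
B = 51 = 81
Green = 194


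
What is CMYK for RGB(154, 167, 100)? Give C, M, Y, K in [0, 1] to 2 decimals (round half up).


R'=154/255≈0.6039, G'=167/255≈0.6549, B'=100/255≈0.3922
K = 1 - max(R',G',B') = 1 - 167/255 = 88/255 = 0.34509… → 0.35
(1-R'-K)/(1-K) simplifies to (max-R)/max with max = 167:
C = (167-154)/167 = 13/167 = 0.07784… → 0.08
M = (167-167)/167 = 0/167 = 0 → 0.00
Y = (167-100)/167 = 67/167 = 0.40119… → 0.40
= CMYK(0.08, 0.00, 0.40, 0.35)


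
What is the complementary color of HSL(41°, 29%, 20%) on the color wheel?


Complement = opposite side of color wheel = hue + 180°
H' = (41 + 180) mod 360 = 221°
S and L unchanged.
= HSL(221°, 29%, 20%)


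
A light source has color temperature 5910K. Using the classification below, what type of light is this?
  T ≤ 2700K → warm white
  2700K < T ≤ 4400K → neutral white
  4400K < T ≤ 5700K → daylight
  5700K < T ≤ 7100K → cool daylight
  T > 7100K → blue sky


Temperature: 5910K
5700K < 5910K ≤ 7100K → cool daylight
Classification: cool daylight


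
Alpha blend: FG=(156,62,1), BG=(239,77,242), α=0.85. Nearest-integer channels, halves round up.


C = α×F + (1-α)×B, with 1-α = 0.15
R: 0.85×156 + 0.15×239 = 132.60 + 35.85 = 168.45 → 168
G: 0.85×62 + 0.15×77 = 52.70 + 11.55 = 64.25 → 64
B: 0.85×1 + 0.15×242 = 0.85 + 36.30 = 37.15 → 37
= RGB(168, 64, 37)


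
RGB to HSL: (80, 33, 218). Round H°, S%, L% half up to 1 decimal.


Normalize: R'=80/255≈0.3137, G'=33/255≈0.1294, B'=218/255≈0.8549
Max=218/255, Min=33/255, Δ=Max-Min=185/255
L = (Max+Min)/2 = (218+33)/510 = 251/510 = 0.49215… → L = 49.2%
L ≤ 0.5 → S = Δ/(Max+Min) = 185/(218+33) = 185/251 = 0.73705… → S = 73.7%
(the 1/255 factors cancel in S and H, so raw channel differences can be used)
Max is B' → H = 60 × ((R-G)/Δ + 4) = 60 × ((80-33)/185 + 4)
  47/185 + 4 = 0.2540… + 4 = 4.2540…
  H = 60 × 4.2540… = 255.243…° → H = 255.2°
= HSL(255.2°, 73.7%, 49.2%)


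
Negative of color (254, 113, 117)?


Invert: (255-R, 255-G, 255-B)
R: 255-254 = 1
G: 255-113 = 142
B: 255-117 = 138
= RGB(1, 142, 138)


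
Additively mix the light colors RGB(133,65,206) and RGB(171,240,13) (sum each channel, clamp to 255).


Additive: each channel = min(255, C₁+C₂)
R: 133+171 = 304 → 255
G: 65+240 = 305 → 255
B: 206+13 = 219 → 219
= RGB(255, 255, 219)


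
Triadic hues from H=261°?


Triadic: equally spaced at 120° intervals
H1 = 261°
H2 = (261 + 120) mod 360 = 21°
H3 = (261 + 240) mod 360 = 141°
Triadic = 261°, 21°, 141°


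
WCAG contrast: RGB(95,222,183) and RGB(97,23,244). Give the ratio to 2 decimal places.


Linearize each sRGB channel c=v/255: c/12.92 if c ≤ 0.04045 else ((c+0.055)/1.055)^2.4
L = 0.2126×R_lin + 0.7152×G_lin + 0.0722×B_lin
Color 1 (95,222,183):
  R=95: 95/255≈0.3725 > 0.04045 → ((0.3725+0.055)/1.055)^2.4 ≈ 0.11444
  G=222: 222/255≈0.8706 > 0.04045 → ((0.8706+0.055)/1.055)^2.4 ≈ 0.73046
  B=183: 183/255≈0.7176 > 0.04045 → ((0.7176+0.055)/1.055)^2.4 ≈ 0.47353
  L1 = 0.2126×0.11444 + 0.7152×0.73046 + 0.0722×0.47353 ≈ 0.58094
Color 2 (97,23,244):
  R=97: 97/255≈0.3804 > 0.04045 → ((0.3804+0.055)/1.055)^2.4 ≈ 0.11954
  G=23: 23/255≈0.0902 > 0.04045 → ((0.0902+0.055)/1.055)^2.4 ≈ 0.00857
  B=244: 244/255≈0.9569 > 0.04045 → ((0.9569+0.055)/1.055)^2.4 ≈ 0.90466
  L2 = 0.2126×0.11954 + 0.7152×0.00857 + 0.0722×0.90466 ≈ 0.09686
Lighter = 0.58094, Darker = 0.09686
Ratio = (L_lighter + 0.05) / (L_darker + 0.05)
Ratio = (0.58094 + 0.05) / (0.09686 + 0.05) = 0.63094 / 0.14686 ≈ 4.2963
Ratio ≈ 4.30:1


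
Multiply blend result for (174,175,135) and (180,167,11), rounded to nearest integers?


Multiply: C = A×B/255, rounded to nearest integer
R: 174×180/255 = 31320/255 ≈ 122.824 → 123
G: 175×167/255 = 29225/255 ≈ 114.608 → 115
B: 135×11/255 = 1485/255 ≈ 5.824 → 6
= RGB(123, 115, 6)


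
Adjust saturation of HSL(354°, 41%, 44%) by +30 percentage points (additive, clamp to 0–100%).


Original S = 41%
Adjustment = +30 percentage points
New S = 41 + (30) = 71
Clamp to [0, 100] → 71
= HSL(354°, 71%, 44%)


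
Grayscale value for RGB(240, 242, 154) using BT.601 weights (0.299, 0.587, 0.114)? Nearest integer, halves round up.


Gray = 0.299×R + 0.587×G + 0.114×B
Gray = 0.299×240 + 0.587×242 + 0.114×154
Gray = 71.760 + 142.054 + 17.556
Gray = 231.370 → round half up → 231
Gray = 231


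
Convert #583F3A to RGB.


58 → 88 (R)
3F → 63 (G)
3A → 58 (B)
= RGB(88, 63, 58)


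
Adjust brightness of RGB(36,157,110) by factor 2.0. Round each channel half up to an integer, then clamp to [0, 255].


Multiply each channel by 2.0, round half up, clamp to [0, 255]
R: 36×2.0 = 72
G: 157×2.0 = 314 → clamp → 255
B: 110×2.0 = 220
= RGB(72, 255, 220)


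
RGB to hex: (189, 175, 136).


R = 189 → BD (hex)
G = 175 → AF (hex)
B = 136 → 88 (hex)
Hex = #BDAF88


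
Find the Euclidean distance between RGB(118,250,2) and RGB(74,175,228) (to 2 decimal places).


d = √[(R₁-R₂)² + (G₁-G₂)² + (B₁-B₂)²]
d = √[(118-74)² + (250-175)² + (2-228)²]
d = √[1936 + 5625 + 51076]
d = √58637
d ≈ 242.15


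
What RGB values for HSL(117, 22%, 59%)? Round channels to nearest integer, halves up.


H=117°, S=0.22, L=0.59
C = (1-|2L-1|)×S = (1-|0.18|)×0.22 = 0.1804
H' = H/60 = 117/60 ≈ 1.9500; X = C×(1-|H' mod 2 - 1|) = 0.00902
m = L - C/2 = 0.59 - 0.0902 = 0.4998
Sector ⌊H'⌋ = 1 → (R',G',B') = (0.00902, 0.1804, 0.0)
RGB = ((R'+m)×255, (G'+m)×255, (B'+m)×255) = (129.7491, 173.451, 127.449)
Round half up → RGB(130, 173, 127)


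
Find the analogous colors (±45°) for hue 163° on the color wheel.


Base hue: 163°
Left analog: (163 - 45) mod 360 = 118°
Right analog: (163 + 45) mod 360 = 208°
Analogous hues = 118° and 208°


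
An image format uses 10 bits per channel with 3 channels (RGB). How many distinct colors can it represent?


Total bits = 10 bits/channel × 3 channels = 30 bits
Distinct colors = 2^30
= 1,073,741,824 colors


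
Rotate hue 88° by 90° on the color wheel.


New hue = (H + rotation) mod 360
New hue = (88 + 90) mod 360
= 178 mod 360
= 178°


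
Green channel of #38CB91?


Color: #38CB91
R = 38 = 56
G = CB = 203
B = 91 = 145
Green = 203


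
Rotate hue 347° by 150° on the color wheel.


New hue = (H + rotation) mod 360
New hue = (347 + 150) mod 360
= 497 mod 360
= 137°


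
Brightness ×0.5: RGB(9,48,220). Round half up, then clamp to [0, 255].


Multiply each channel by 0.5, round half up, clamp to [0, 255]
R: 9×0.5 = 4.5 → round → 5
G: 48×0.5 = 24
B: 220×0.5 = 110
= RGB(5, 24, 110)


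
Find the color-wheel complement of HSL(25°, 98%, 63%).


Complement = opposite side of color wheel = hue + 180°
H' = (25 + 180) mod 360 = 205°
S and L unchanged.
= HSL(205°, 98%, 63%)


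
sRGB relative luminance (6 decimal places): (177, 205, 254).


Linearize each channel (sRGB transfer function): c = v/255; c_lin = c/12.92 if c ≤ 0.04045, else ((c+0.055)/1.055)^2.4
  R: 177/255 ≈ 0.694118 > 0.04045 → ((0.694118+0.055)/1.055)^2.4 ≈ 0.439657
  G: 205/255 ≈ 0.803922 > 0.04045 → ((0.803922+0.055)/1.055)^2.4 ≈ 0.610496
  B: 254/255 ≈ 0.996078 > 0.04045 → ((0.996078+0.055)/1.055)^2.4 ≈ 0.991102
R_lin = 0.439657, G_lin = 0.610496, B_lin = 0.991102
L = 0.2126×R + 0.7152×G + 0.0722×B
L = 0.2126×0.439657 + 0.7152×0.610496 + 0.0722×0.991102
L ≈ 0.601655


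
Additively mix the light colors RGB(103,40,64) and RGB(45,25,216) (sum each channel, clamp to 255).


Additive: each channel = min(255, C₁+C₂)
R: 103+45 = 148 → 148
G: 40+25 = 65 → 65
B: 64+216 = 280 → 255
= RGB(148, 65, 255)


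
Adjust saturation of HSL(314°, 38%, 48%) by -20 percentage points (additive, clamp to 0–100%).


Original S = 38%
Adjustment = -20 percentage points
New S = 38 + (-20) = 18
Clamp to [0, 100] → 18
= HSL(314°, 18%, 48%)


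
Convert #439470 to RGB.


43 → 67 (R)
94 → 148 (G)
70 → 112 (B)
= RGB(67, 148, 112)


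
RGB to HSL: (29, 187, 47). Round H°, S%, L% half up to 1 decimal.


Normalize: R'=29/255≈0.1137, G'=187/255≈0.7333, B'=47/255≈0.1843
Max=187/255, Min=29/255, Δ=Max-Min=158/255
L = (Max+Min)/2 = (187+29)/510 = 216/510 = 0.42352… → L = 42.4%
L ≤ 0.5 → S = Δ/(Max+Min) = 158/(187+29) = 158/216 = 0.73148… → S = 73.1%
(the 1/255 factors cancel in S and H, so raw channel differences can be used)
Max is G' → H = 60 × ((B-R)/Δ + 2) = 60 × ((47-29)/158 + 2)
  18/158 + 2 = 0.1139… + 2 = 2.1139…
  H = 60 × 2.1139… = 126.835…° → H = 126.8°
= HSL(126.8°, 73.1%, 42.4%)


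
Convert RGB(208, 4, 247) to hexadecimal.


R = 208 → D0 (hex)
G = 4 → 04 (hex)
B = 247 → F7 (hex)
Hex = #D004F7


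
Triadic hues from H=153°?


Triadic: equally spaced at 120° intervals
H1 = 153°
H2 = (153 + 120) mod 360 = 273°
H3 = (153 + 240) mod 360 = 33°
Triadic = 153°, 273°, 33°


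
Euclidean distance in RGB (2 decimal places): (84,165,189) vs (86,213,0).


d = √[(R₁-R₂)² + (G₁-G₂)² + (B₁-B₂)²]
d = √[(84-86)² + (165-213)² + (189-0)²]
d = √[4 + 2304 + 35721]
d = √38029
d ≈ 195.01


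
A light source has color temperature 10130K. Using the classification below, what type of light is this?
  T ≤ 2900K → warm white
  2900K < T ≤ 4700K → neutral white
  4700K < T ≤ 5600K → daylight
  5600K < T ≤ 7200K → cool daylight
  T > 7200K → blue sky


Temperature: 10130K
10130K > 7200K → blue sky
Classification: blue sky


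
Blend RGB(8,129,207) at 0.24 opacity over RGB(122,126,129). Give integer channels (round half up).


C = α×F + (1-α)×B, with 1-α = 0.76
R: 0.24×8 + 0.76×122 = 1.92 + 92.72 = 94.64 → 95
G: 0.24×129 + 0.76×126 = 30.96 + 95.76 = 126.72 → 127
B: 0.24×207 + 0.76×129 = 49.68 + 98.04 = 147.72 → 148
= RGB(95, 127, 148)


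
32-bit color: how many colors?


Colors = 2^bits = 2^32
= 4,294,967,296 colors


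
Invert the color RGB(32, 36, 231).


Invert: (255-R, 255-G, 255-B)
R: 255-32 = 223
G: 255-36 = 219
B: 255-231 = 24
= RGB(223, 219, 24)


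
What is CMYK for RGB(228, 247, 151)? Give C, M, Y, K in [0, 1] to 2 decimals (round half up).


R'=228/255≈0.8941, G'=247/255≈0.9686, B'=151/255≈0.5922
K = 1 - max(R',G',B') = 1 - 247/255 = 8/255 = 0.03137… → 0.03
(1-R'-K)/(1-K) simplifies to (max-R)/max with max = 247:
C = (247-228)/247 = 19/247 = 0.07692… → 0.08
M = (247-247)/247 = 0/247 = 0 → 0.00
Y = (247-151)/247 = 96/247 = 0.38866… → 0.39
= CMYK(0.08, 0.00, 0.39, 0.03)


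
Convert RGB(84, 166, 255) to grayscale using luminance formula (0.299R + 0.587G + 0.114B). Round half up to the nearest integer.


Gray = 0.299×R + 0.587×G + 0.114×B
Gray = 0.299×84 + 0.587×166 + 0.114×255
Gray = 25.116 + 97.442 + 29.070
Gray = 151.628 → round half up → 152
Gray = 152


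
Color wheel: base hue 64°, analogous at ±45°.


Base hue: 64°
Left analog: (64 - 45) mod 360 = 19°
Right analog: (64 + 45) mod 360 = 109°
Analogous hues = 19° and 109°


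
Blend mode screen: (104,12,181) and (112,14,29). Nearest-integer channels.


Screen: C = 255 - (255-A)×(255-B)/255, rounded to nearest integer
R: 255 - (255-104)×(255-112)/255 = 255 - 21593/255 ≈ 255 - 84.678 = 170.322 → 170
G: 255 - (255-12)×(255-14)/255 = 255 - 58563/255 ≈ 255 - 229.659 = 25.341 → 25
B: 255 - (255-181)×(255-29)/255 = 255 - 16724/255 ≈ 255 - 65.584 = 189.416 → 189
= RGB(170, 25, 189)


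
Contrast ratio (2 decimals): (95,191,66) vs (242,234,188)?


Linearize each sRGB channel c=v/255: c/12.92 if c ≤ 0.04045 else ((c+0.055)/1.055)^2.4
L = 0.2126×R_lin + 0.7152×G_lin + 0.0722×B_lin
Color 1 (95,191,66):
  R=95: 95/255≈0.3725 > 0.04045 → ((0.3725+0.055)/1.055)^2.4 ≈ 0.11444
  G=191: 191/255≈0.7490 > 0.04045 → ((0.7490+0.055)/1.055)^2.4 ≈ 0.52100
  B=66: 66/255≈0.2588 > 0.04045 → ((0.2588+0.055)/1.055)^2.4 ≈ 0.05448
  L1 = 0.2126×0.11444 + 0.7152×0.52100 + 0.0722×0.05448 ≈ 0.40088
Color 2 (242,234,188):
  R=242: 242/255≈0.9490 > 0.04045 → ((0.9490+0.055)/1.055)^2.4 ≈ 0.88792
  G=234: 234/255≈0.9176 > 0.04045 → ((0.9176+0.055)/1.055)^2.4 ≈ 0.82279
  B=188: 188/255≈0.7373 > 0.04045 → ((0.7373+0.055)/1.055)^2.4 ≈ 0.50289
  L2 = 0.2126×0.88792 + 0.7152×0.82279 + 0.0722×0.50289 ≈ 0.81354
Lighter = 0.81354, Darker = 0.40088
Ratio = (L_lighter + 0.05) / (L_darker + 0.05)
Ratio = (0.81354 + 0.05) / (0.40088 + 0.05) = 0.86354 / 0.45088 ≈ 1.9152
Ratio ≈ 1.92:1


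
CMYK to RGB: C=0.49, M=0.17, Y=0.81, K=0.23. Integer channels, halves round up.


R = 255 × (1-C) × (1-K) = 255 × 0.51 × 0.77 = 100.1385 → 100
G = 255 × (1-M) × (1-K) = 255 × 0.83 × 0.77 = 162.9705 → 163
B = 255 × (1-Y) × (1-K) = 255 × 0.19 × 0.77 = 37.3065 → 37
= RGB(100, 163, 37)


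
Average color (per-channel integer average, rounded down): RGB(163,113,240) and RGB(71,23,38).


Midpoint: each channel = ⌊(C₁+C₂)/2⌋
R: ⌊(163+71)/2⌋ = 117
G: ⌊(113+23)/2⌋ = 68
B: ⌊(240+38)/2⌋ = 139
= RGB(117, 68, 139)


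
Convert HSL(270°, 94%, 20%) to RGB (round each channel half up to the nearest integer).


H=270°, S=0.94, L=0.20
C = (1-|2L-1|)×S = (1-|-0.60|)×0.94 = 0.376
H' = H/60 = 270/60 ≈ 4.5000; X = C×(1-|H' mod 2 - 1|) = 0.188
m = L - C/2 = 0.20 - 0.188 = 0.012
Sector ⌊H'⌋ = 4 → (R',G',B') = (0.188, 0.0, 0.376)
RGB = ((R'+m)×255, (G'+m)×255, (B'+m)×255) = (51.0, 3.06, 98.94)
Round half up → RGB(51, 3, 99)


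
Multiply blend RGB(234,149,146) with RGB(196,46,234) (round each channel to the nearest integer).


Multiply: C = A×B/255, rounded to nearest integer
R: 234×196/255 = 45864/255 ≈ 179.859 → 180
G: 149×46/255 = 6854/255 ≈ 26.878 → 27
B: 146×234/255 = 34164/255 ≈ 133.976 → 134
= RGB(180, 27, 134)


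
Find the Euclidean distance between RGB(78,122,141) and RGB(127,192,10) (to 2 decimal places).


d = √[(R₁-R₂)² + (G₁-G₂)² + (B₁-B₂)²]
d = √[(78-127)² + (122-192)² + (141-10)²]
d = √[2401 + 4900 + 17161]
d = √24462
d ≈ 156.40


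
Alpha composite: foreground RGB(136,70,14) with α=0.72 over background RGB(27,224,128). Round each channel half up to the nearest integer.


C = α×F + (1-α)×B, with 1-α = 0.28
R: 0.72×136 + 0.28×27 = 97.92 + 7.56 = 105.48 → 105
G: 0.72×70 + 0.28×224 = 50.40 + 62.72 = 113.12 → 113
B: 0.72×14 + 0.28×128 = 10.08 + 35.84 = 45.92 → 46
= RGB(105, 113, 46)


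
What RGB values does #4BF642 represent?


4B → 75 (R)
F6 → 246 (G)
42 → 66 (B)
= RGB(75, 246, 66)


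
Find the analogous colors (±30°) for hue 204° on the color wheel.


Base hue: 204°
Left analog: (204 - 30) mod 360 = 174°
Right analog: (204 + 30) mod 360 = 234°
Analogous hues = 174° and 234°


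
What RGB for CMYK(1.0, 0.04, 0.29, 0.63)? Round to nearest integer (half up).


R = 255 × (1-C) × (1-K) = 255 × 0.00 × 0.37 = 0
G = 255 × (1-M) × (1-K) = 255 × 0.96 × 0.37 = 90.576 → 91
B = 255 × (1-Y) × (1-K) = 255 × 0.71 × 0.37 = 66.9885 → 67
= RGB(0, 91, 67)


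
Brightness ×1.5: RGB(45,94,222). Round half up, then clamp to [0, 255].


Multiply each channel by 1.5, round half up, clamp to [0, 255]
R: 45×1.5 = 67.5 → round → 68
G: 94×1.5 = 141
B: 222×1.5 = 333 → clamp → 255
= RGB(68, 141, 255)


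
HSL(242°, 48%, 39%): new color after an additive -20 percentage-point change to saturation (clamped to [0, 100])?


Original S = 48%
Adjustment = -20 percentage points
New S = 48 + (-20) = 28
Clamp to [0, 100] → 28
= HSL(242°, 28%, 39%)


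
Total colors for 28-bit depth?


Colors = 2^bits = 2^28
= 268,435,456 colors


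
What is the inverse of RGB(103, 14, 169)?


Invert: (255-R, 255-G, 255-B)
R: 255-103 = 152
G: 255-14 = 241
B: 255-169 = 86
= RGB(152, 241, 86)


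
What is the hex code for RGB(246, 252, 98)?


R = 246 → F6 (hex)
G = 252 → FC (hex)
B = 98 → 62 (hex)
Hex = #F6FC62


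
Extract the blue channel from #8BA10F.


Color: #8BA10F
R = 8B = 139
G = A1 = 161
B = 0F = 15
Blue = 15


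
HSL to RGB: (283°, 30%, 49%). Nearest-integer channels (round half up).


H=283°, S=0.30, L=0.49
C = (1-|2L-1|)×S = (1-|-0.02|)×0.30 = 0.294
H' = H/60 = 283/60 ≈ 4.7167; X = C×(1-|H' mod 2 - 1|) = 0.2107
m = L - C/2 = 0.49 - 0.147 = 0.343
Sector ⌊H'⌋ = 4 → (R',G',B') = (0.2107, 0.0, 0.294)
RGB = ((R'+m)×255, (G'+m)×255, (B'+m)×255) = (141.1935, 87.465, 162.435)
Round half up → RGB(141, 87, 162)


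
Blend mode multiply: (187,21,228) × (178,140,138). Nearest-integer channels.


Multiply: C = A×B/255, rounded to nearest integer
R: 187×178/255 = 33286/255 ≈ 130.533 → 131
G: 21×140/255 = 2940/255 ≈ 11.529 → 12
B: 228×138/255 = 31464/255 ≈ 123.388 → 123
= RGB(131, 12, 123)


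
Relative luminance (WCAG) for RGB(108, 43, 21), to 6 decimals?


Linearize each channel (sRGB transfer function): c = v/255; c_lin = c/12.92 if c ≤ 0.04045, else ((c+0.055)/1.055)^2.4
  R: 108/255 ≈ 0.423529 > 0.04045 → ((0.423529+0.055)/1.055)^2.4 ≈ 0.149960
  G: 43/255 ≈ 0.168627 > 0.04045 → ((0.168627+0.055)/1.055)^2.4 ≈ 0.024158
  B: 21/255 ≈ 0.082353 > 0.04045 → ((0.082353+0.055)/1.055)^2.4 ≈ 0.007499
R_lin = 0.149960, G_lin = 0.024158, B_lin = 0.007499
L = 0.2126×R + 0.7152×G + 0.0722×B
L = 0.2126×0.149960 + 0.7152×0.024158 + 0.0722×0.007499
L ≈ 0.049700


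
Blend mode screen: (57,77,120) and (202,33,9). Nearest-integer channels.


Screen: C = 255 - (255-A)×(255-B)/255, rounded to nearest integer
R: 255 - (255-57)×(255-202)/255 = 255 - 10494/255 ≈ 255 - 41.153 = 213.847 → 214
G: 255 - (255-77)×(255-33)/255 = 255 - 39516/255 ≈ 255 - 154.965 = 100.035 → 100
B: 255 - (255-120)×(255-9)/255 = 255 - 33210/255 ≈ 255 - 130.235 = 124.765 → 125
= RGB(214, 100, 125)


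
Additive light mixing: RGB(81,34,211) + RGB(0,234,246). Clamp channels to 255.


Additive: each channel = min(255, C₁+C₂)
R: 81+0 = 81 → 81
G: 34+234 = 268 → 255
B: 211+246 = 457 → 255
= RGB(81, 255, 255)


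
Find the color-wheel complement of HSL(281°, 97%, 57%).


Complement = opposite side of color wheel = hue + 180°
H' = (281 + 180) mod 360 = 101°
S and L unchanged.
= HSL(101°, 97%, 57%)


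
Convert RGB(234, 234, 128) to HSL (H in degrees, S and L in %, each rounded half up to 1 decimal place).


Normalize: R'=234/255≈0.9176, G'=234/255≈0.9176, B'=128/255≈0.5020
Max=234/255, Min=128/255, Δ=Max-Min=106/255
L = (Max+Min)/2 = (234+128)/510 = 362/510 = 0.70980… → L = 71.0%
L > 0.5 → S = Δ/(2-Max-Min) = 106/(510-234-128) = 106/148 = 0.71621… → S = 71.6%
(the 1/255 factors cancel in S and H, so raw channel differences can be used)
Max is R' → H = 60 × (((G-B)/Δ) mod 6) = 60 × (((234-128)/106) mod 6)
  106/106 = 1
  H = 60 × 1 = 60° → H = 60.0°
= HSL(60.0°, 71.6%, 71.0%)


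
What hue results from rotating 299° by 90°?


New hue = (H + rotation) mod 360
New hue = (299 + 90) mod 360
= 389 mod 360
= 29°


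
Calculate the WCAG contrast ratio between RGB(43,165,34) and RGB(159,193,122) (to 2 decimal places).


Linearize each sRGB channel c=v/255: c/12.92 if c ≤ 0.04045 else ((c+0.055)/1.055)^2.4
L = 0.2126×R_lin + 0.7152×G_lin + 0.0722×B_lin
Color 1 (43,165,34):
  R=43: 43/255≈0.1686 > 0.04045 → ((0.1686+0.055)/1.055)^2.4 ≈ 0.02416
  G=165: 165/255≈0.6471 > 0.04045 → ((0.6471+0.055)/1.055)^2.4 ≈ 0.37626
  B=34: 34/255≈0.1333 > 0.04045 → ((0.1333+0.055)/1.055)^2.4 ≈ 0.01600
  L1 = 0.2126×0.02416 + 0.7152×0.37626 + 0.0722×0.01600 ≈ 0.27539
Color 2 (159,193,122):
  R=159: 159/255≈0.6235 > 0.04045 → ((0.6235+0.055)/1.055)^2.4 ≈ 0.34670
  G=193: 193/255≈0.7569 > 0.04045 → ((0.7569+0.055)/1.055)^2.4 ≈ 0.53328
  B=122: 122/255≈0.4784 > 0.04045 → ((0.4784+0.055)/1.055)^2.4 ≈ 0.19462
  L2 = 0.2126×0.34670 + 0.7152×0.53328 + 0.0722×0.19462 ≈ 0.46916
Lighter = 0.46916, Darker = 0.27539
Ratio = (L_lighter + 0.05) / (L_darker + 0.05)
Ratio = (0.46916 + 0.05) / (0.27539 + 0.05) = 0.51916 / 0.32539 ≈ 1.5955
Ratio ≈ 1.60:1


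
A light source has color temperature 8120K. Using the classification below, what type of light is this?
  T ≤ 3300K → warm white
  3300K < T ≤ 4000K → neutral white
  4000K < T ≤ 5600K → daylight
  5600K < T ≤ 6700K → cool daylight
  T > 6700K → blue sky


Temperature: 8120K
8120K > 6700K → blue sky
Classification: blue sky


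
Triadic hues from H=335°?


Triadic: equally spaced at 120° intervals
H1 = 335°
H2 = (335 + 120) mod 360 = 95°
H3 = (335 + 240) mod 360 = 215°
Triadic = 335°, 95°, 215°


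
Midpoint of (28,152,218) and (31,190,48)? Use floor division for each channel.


Midpoint: each channel = ⌊(C₁+C₂)/2⌋
R: ⌊(28+31)/2⌋ = 29
G: ⌊(152+190)/2⌋ = 171
B: ⌊(218+48)/2⌋ = 133
= RGB(29, 171, 133)


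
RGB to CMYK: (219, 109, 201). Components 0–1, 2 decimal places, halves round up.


R'=219/255≈0.8588, G'=109/255≈0.4275, B'=201/255≈0.7882
K = 1 - max(R',G',B') = 1 - 219/255 = 36/255 = 0.14117… → 0.14
(1-R'-K)/(1-K) simplifies to (max-R)/max with max = 219:
C = (219-219)/219 = 0/219 = 0 → 0.00
M = (219-109)/219 = 110/219 = 0.50228… → 0.50
Y = (219-201)/219 = 18/219 = 0.08219… → 0.08
= CMYK(0.00, 0.50, 0.08, 0.14)


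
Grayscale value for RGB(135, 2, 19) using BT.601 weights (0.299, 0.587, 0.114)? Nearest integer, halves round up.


Gray = 0.299×R + 0.587×G + 0.114×B
Gray = 0.299×135 + 0.587×2 + 0.114×19
Gray = 40.365 + 1.174 + 2.166
Gray = 43.705 → round half up → 44
Gray = 44


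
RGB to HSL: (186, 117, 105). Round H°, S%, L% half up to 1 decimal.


Normalize: R'=186/255≈0.7294, G'=117/255≈0.4588, B'=105/255≈0.4118
Max=186/255, Min=105/255, Δ=Max-Min=81/255
L = (Max+Min)/2 = (186+105)/510 = 291/510 = 0.57058… → L = 57.1%
L > 0.5 → S = Δ/(2-Max-Min) = 81/(510-186-105) = 81/219 = 0.36986… → S = 37.0%
(the 1/255 factors cancel in S and H, so raw channel differences can be used)
Max is R' → H = 60 × (((G-B)/Δ) mod 6) = 60 × (((117-105)/81) mod 6)
  12/81 = 0.1481…
  H = 60 × 0.1481… = 8.888…° → H = 8.9°
= HSL(8.9°, 37.0%, 57.1%)


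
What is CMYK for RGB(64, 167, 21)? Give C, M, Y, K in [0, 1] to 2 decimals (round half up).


R'=64/255≈0.2510, G'=167/255≈0.6549, B'=21/255≈0.0824
K = 1 - max(R',G',B') = 1 - 167/255 = 88/255 = 0.34509… → 0.35
(1-R'-K)/(1-K) simplifies to (max-R)/max with max = 167:
C = (167-64)/167 = 103/167 = 0.61676… → 0.62
M = (167-167)/167 = 0/167 = 0 → 0.00
Y = (167-21)/167 = 146/167 = 0.87425… → 0.87
= CMYK(0.62, 0.00, 0.87, 0.35)


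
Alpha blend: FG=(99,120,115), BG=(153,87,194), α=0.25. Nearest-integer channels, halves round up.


C = α×F + (1-α)×B, with 1-α = 0.75
R: 0.25×99 + 0.75×153 = 24.75 + 114.75 = 139.50 → 140
G: 0.25×120 + 0.75×87 = 30.00 + 65.25 = 95.25 → 95
B: 0.25×115 + 0.75×194 = 28.75 + 145.50 = 174.25 → 174
= RGB(140, 95, 174)


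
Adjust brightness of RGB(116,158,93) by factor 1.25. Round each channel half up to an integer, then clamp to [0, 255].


Multiply each channel by 1.25, round half up, clamp to [0, 255]
R: 116×1.25 = 145
G: 158×1.25 = 197.5 → round → 198
B: 93×1.25 = 116.25 → round → 116
= RGB(145, 198, 116)
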